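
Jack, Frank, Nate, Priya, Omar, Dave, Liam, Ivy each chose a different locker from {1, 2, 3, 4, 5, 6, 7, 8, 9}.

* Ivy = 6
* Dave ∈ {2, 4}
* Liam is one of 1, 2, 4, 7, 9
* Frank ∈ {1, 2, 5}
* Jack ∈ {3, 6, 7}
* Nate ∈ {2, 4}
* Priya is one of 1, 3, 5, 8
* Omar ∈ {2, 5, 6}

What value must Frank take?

1

Ivy has just one choice, so Ivy = 6. Strike 6 from Jack, Omar.
Nate and Dave between them cover only {2, 4} — a naked pair. Remove those values from Frank, Omar, Liam.
Omar must be 5 (only option left). Remove 5 from Frank, Priya.
So Frank = 1.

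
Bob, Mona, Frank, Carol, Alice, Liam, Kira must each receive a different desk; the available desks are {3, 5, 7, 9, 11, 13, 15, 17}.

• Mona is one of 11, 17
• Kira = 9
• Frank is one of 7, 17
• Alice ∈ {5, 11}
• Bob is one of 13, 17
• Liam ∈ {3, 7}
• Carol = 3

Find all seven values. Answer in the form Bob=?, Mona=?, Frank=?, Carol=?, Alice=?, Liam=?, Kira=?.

Carol has just one choice, so Carol = 3. So Liam can't be 3.
Liam has just one choice, so Liam = 7. So Frank can't be 7.
Kira has just one choice, so Kira = 9.
Frank's domain is down to {17}, so Frank = 17. So Bob, Mona can't be 17.
Bob's domain is down to {13}, so Bob = 13.
Mona must be 11 (only option left). Strike 11 from Alice.
Alice's domain is down to {5}, so Alice = 5.

Bob=13, Mona=11, Frank=17, Carol=3, Alice=5, Liam=7, Kira=9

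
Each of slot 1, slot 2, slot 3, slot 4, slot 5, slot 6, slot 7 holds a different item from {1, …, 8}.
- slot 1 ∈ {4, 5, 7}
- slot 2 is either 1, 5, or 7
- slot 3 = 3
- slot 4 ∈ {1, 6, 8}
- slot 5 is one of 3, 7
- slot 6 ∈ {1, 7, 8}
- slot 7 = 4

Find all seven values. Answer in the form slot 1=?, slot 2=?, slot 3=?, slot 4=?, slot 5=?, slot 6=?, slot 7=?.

slot 3's domain is down to {3}, so slot 3 = 3. So slot 5 can't be 3.
slot 5 must be 7 (only option left). Strike 7 from slot 1, slot 2, slot 6.
slot 7 must be 4 (only option left). So slot 1 can't be 4.
slot 1 has just one choice, so slot 1 = 5. So slot 2 can't be 5.
slot 2's domain is down to {1}, so slot 2 = 1. So slot 4, slot 6 can't be 1.
slot 6 must be 8 (only option left). Strike 8 from slot 4.
slot 4's domain is down to {6}, so slot 4 = 6.

slot 1=5, slot 2=1, slot 3=3, slot 4=6, slot 5=7, slot 6=8, slot 7=4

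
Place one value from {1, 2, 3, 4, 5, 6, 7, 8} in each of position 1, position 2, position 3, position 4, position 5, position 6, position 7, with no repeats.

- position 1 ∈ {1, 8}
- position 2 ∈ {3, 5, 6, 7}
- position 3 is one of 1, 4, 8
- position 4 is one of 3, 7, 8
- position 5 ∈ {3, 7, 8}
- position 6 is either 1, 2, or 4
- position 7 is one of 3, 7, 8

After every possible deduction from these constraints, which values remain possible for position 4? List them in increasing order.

3, 7, 8

position 4, position 5, position 7 share exactly the 3 values {3, 7, 8}; by pigeonhole those values go to them, so strike 3, 7, 8 from position 1, position 2, position 3.
position 1's domain is down to {1}, so position 1 = 1. Eliminate 1 elsewhere: position 3, position 6.
position 3 has just one choice, so position 3 = 4. Strike 4 from position 6.
position 6's domain is down to {2}, so position 6 = 2.
No further eliminations apply; position 4 can still be any of 3, 7, 8.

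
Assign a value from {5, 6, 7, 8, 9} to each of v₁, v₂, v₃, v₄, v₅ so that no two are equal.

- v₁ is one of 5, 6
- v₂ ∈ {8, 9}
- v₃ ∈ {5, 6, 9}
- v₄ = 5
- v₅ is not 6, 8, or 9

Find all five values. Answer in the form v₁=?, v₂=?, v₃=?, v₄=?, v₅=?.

v₄'s domain is down to {5}, so v₄ = 5. Eliminate 5 elsewhere: v₁, v₃, v₅.
v₅ has just one choice, so v₅ = 7.
That leaves v₁ = 6. So v₃ can't be 6.
v₃ has just one choice, so v₃ = 9. Remove 9 from v₂.
That leaves v₂ = 8.

v₁=6, v₂=8, v₃=9, v₄=5, v₅=7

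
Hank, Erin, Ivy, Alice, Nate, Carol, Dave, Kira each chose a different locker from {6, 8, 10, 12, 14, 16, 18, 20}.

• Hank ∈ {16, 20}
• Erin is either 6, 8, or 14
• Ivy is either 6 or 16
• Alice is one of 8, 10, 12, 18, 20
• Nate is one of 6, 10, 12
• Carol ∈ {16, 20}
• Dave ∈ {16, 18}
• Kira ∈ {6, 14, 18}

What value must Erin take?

8

Hank and Carol share exactly the 2 values {16, 20}; by pigeonhole those values go to them, so strike 16, 20 from Ivy, Alice, Dave.
Ivy must be 6 (only option left). Strike 6 from Erin, Nate, Kira.
That leaves Dave = 18. Strike 18 from Alice, Kira.
Kira's domain is down to {14}, so Kira = 14. So Erin can't be 14.
So Erin = 8.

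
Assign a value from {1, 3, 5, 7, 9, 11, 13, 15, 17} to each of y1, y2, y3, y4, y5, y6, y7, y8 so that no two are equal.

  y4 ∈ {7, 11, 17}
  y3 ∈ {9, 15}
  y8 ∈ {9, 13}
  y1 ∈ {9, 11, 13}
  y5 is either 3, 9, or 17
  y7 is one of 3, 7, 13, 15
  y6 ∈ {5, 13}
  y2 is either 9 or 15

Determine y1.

Among the 8 variables, 5 fits only y6 (and all 8 values in {3, 5, 7, 9, 11, 13, 15, 17} must be used), so y6 = 5.
The 2 variables y2 and y3 are confined to {9, 15}, which locks those values in; drop them from y1, y5, y7, y8.
y8's domain is down to {13}, so y8 = 13. Eliminate 13 elsewhere: y1, y7.
So y1 = 11.

11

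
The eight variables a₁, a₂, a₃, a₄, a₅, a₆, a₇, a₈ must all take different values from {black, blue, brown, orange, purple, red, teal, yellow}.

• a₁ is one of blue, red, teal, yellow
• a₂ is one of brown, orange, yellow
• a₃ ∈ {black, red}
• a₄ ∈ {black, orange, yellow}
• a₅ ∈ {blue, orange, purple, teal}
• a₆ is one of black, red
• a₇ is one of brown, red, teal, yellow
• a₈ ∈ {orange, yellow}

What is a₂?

brown

Among the 8 variables, purple fits only a₅ (and all 8 values in {black, blue, brown, orange, purple, red, teal, yellow} must be used), so a₅ = purple.
The 7 still-open variables together cover exactly {black, blue, brown, orange, red, teal, yellow} — 7 values for 7 variables — and blue appears only in a₁'s list, so a₁ = blue.
Among the 6 still-open variables, teal fits only a₇ (and all 6 values in {black, brown, orange, red, teal, yellow} must be used), so a₇ = teal.
Among the 5 still-open variables, brown fits only a₂ (and all 5 values in {black, brown, orange, red, yellow} must be used), so a₂ = brown.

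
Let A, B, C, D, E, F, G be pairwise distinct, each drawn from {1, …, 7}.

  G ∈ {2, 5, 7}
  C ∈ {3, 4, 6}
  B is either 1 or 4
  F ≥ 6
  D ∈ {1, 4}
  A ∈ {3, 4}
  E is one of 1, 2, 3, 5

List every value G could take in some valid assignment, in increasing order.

2, 5

B and D share exactly the 2 values {1, 4}; by pigeonhole those values go to them, so strike 1, 4 from A, C, E.
A has just one choice, so A = 3. Strike 3 from C, E.
That leaves C = 6. So F can't be 6.
F's domain is down to {7}, so F = 7. Strike 7 from G.
No further eliminations apply; G can still be any of 2, 5.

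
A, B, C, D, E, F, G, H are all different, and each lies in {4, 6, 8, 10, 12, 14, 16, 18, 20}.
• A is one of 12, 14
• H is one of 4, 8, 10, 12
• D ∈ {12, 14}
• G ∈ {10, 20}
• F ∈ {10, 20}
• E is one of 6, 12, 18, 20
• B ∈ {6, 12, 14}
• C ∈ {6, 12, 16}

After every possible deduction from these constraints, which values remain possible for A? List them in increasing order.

A and D between them cover only {12, 14} — a naked pair. Remove those values from B, C, E, H.
B has just one choice, so B = 6. So C, E can't be 6.
That leaves C = 16.
F and G between them cover only {10, 20} — a naked pair. Remove those values from E, H.
E has just one choice, so E = 18.
No further eliminations apply; A can still be any of 12, 14.

12, 14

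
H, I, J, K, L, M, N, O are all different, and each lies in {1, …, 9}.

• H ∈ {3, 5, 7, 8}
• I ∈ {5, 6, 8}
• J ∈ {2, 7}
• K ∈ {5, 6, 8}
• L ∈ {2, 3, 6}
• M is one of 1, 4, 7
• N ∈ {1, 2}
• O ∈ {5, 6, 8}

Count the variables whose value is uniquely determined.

Among the 8 variables, 4 fits only M (and all 8 values in {1, 2, 3, 4, 5, 6, 7, 8} must be used), so M = 4.
The 7 still-open variables draw from only 7 values {1, 2, 3, 5, 6, 7, 8}, so each is used; only N can be 1, hence N = 1.
I, K, O share exactly the 3 values {5, 6, 8}; by pigeonhole those values go to them, so strike 5, 6, 8 from H, L.
Determined: M=4, N=1. The other variables each still have more than one consistent value. That makes 2.

2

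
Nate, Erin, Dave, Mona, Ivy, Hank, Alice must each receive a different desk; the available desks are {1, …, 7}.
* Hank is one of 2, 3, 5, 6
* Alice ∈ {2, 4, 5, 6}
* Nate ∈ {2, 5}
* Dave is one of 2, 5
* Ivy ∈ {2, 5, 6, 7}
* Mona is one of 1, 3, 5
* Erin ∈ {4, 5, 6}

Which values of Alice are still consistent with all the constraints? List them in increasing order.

4, 6

Among the 7 variables, 1 fits only Mona (and all 7 values in {1, 2, 3, 4, 5, 6, 7} must be used), so Mona = 1.
Among the 6 still-open variables, 3 fits only Hank (and all 6 values in {2, 3, 4, 5, 6, 7} must be used), so Hank = 3.
Among the 5 still-open variables, 7 fits only Ivy (and all 5 values in {2, 4, 5, 6, 7} must be used), so Ivy = 7.
The 2 variables Nate and Dave are confined to {2, 5}, which locks those values in; drop them from Erin, Alice.
No further eliminations apply; Alice can still be any of 4, 6.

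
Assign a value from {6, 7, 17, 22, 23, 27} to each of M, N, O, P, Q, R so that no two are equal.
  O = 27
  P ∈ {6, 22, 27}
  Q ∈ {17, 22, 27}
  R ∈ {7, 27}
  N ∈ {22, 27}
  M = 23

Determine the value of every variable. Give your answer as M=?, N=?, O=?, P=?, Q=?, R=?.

M=23, N=22, O=27, P=6, Q=17, R=7

M has just one choice, so M = 23.
That leaves O = 27. Strike 27 from N, P, Q, R.
R's domain is down to {7}, so R = 7.
N must be 22 (only option left). Strike 22 from P, Q.
That leaves P = 6.
Q's domain is down to {17}, so Q = 17.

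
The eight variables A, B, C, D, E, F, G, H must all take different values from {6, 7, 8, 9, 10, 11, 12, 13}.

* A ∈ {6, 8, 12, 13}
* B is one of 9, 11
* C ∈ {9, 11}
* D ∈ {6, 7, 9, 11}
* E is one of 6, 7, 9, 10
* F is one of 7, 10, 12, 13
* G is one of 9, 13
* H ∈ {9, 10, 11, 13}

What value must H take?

10

The 8 variables together cover exactly {6, 7, 8, 9, 10, 11, 12, 13} — 8 values for 8 variables — and 8 appears only in A's list, so A = 8.
The 7 still-open variables together cover exactly {6, 7, 9, 10, 11, 12, 13} — 7 values for 7 variables — and 12 appears only in F's list, so F = 12.
The 2 variables B and C are confined to {9, 11}, which locks those values in; drop them from D, E, G, H.
G's domain is down to {13}, so G = 13. So H can't be 13.
So H = 10.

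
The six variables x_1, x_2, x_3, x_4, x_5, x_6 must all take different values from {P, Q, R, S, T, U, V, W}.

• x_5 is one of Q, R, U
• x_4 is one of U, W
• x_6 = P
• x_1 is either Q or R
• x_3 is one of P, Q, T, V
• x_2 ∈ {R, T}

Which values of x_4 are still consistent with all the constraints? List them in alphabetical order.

U, W

x_6 must be P (only option left). Remove P from x_3.
No further eliminations apply; x_4 can still be any of U, W.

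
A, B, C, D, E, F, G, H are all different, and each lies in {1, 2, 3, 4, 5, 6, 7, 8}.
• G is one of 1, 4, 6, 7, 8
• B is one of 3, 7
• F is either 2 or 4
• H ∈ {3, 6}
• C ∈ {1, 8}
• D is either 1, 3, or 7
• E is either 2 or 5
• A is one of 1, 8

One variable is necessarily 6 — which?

H

The 8 variables together cover exactly {1, 2, 3, 4, 5, 6, 7, 8} — 8 values for 8 variables — and 5 appears only in E's list, so E = 5.
The 7 still-open variables draw from only 7 values {1, 2, 3, 4, 6, 7, 8}, so each is used; only F can be 2, hence F = 2.
The 6 still-open variables draw from only 6 values {1, 3, 4, 6, 7, 8}, so each is used; only G can be 4, hence G = 4.
Among the 5 still-open variables, 6 fits only H (and all 5 values in {1, 3, 6, 7, 8} must be used), so H = 6.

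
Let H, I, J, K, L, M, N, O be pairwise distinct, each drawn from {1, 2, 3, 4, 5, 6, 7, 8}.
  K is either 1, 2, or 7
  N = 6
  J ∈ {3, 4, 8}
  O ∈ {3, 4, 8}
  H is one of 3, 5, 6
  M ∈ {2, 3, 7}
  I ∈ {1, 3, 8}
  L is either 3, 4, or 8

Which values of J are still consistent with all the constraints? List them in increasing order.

3, 4, 8

N has just one choice, so N = 6. Strike 6 from H.
The 7 still-open variables together cover exactly {1, 2, 3, 4, 5, 7, 8} — 7 values for 7 variables — and 5 appears only in H's list, so H = 5.
J, L, O between them cover only {3, 4, 8} — a naked triple. Remove those values from I, M.
I must be 1 (only option left). Remove 1 from K.
No further eliminations apply; J can still be any of 3, 4, 8.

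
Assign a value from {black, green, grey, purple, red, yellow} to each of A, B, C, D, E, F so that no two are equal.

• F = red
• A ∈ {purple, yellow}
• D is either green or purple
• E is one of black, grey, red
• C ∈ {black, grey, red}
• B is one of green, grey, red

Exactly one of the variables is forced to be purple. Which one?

D

F has just one choice, so F = red. Eliminate red elsewhere: B, C, E.
Among the 5 still-open variables, yellow fits only A (and all 5 values in {black, green, grey, purple, yellow} must be used), so A = yellow.
The 4 still-open variables together cover exactly {black, green, grey, purple} — 4 values for 4 variables — and purple appears only in D's list, so D = purple.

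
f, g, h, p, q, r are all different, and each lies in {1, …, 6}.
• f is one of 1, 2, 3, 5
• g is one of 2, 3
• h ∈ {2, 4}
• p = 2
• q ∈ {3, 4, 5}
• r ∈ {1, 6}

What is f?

1

p has just one choice, so p = 2. So f, g, h can't be 2.
That leaves g = 3. Eliminate 3 elsewhere: f, q.
h's domain is down to {4}, so h = 4. Strike 4 from q.
That leaves q = 5. Strike 5 from f.
So f = 1.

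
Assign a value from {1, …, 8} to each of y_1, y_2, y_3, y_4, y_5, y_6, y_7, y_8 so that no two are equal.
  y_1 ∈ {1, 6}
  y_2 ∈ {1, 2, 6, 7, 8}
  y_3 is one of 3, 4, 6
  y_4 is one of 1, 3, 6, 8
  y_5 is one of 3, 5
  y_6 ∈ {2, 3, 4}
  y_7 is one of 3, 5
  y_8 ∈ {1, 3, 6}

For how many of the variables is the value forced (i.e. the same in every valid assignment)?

4

The 8 variables together cover exactly {1, 2, 3, 4, 5, 6, 7, 8} — 8 values for 8 variables — and 7 appears only in y_2's list, so y_2 = 7.
The 7 still-open variables together cover exactly {1, 2, 3, 4, 5, 6, 8} — 7 values for 7 variables — and 2 appears only in y_6's list, so y_6 = 2.
Among the 6 still-open variables, 4 fits only y_3 (and all 6 values in {1, 3, 4, 5, 6, 8} must be used), so y_3 = 4.
The 5 still-open variables draw from only 5 values {1, 3, 5, 6, 8}, so each is used; only y_4 can be 8, hence y_4 = 8.
y_5 and y_7 between them cover only {3, 5} — a naked pair. Remove those values from y_8.
Determined: y_2=7, y_3=4, y_4=8, y_6=2. The other variables each still have more than one consistent value. That makes 4.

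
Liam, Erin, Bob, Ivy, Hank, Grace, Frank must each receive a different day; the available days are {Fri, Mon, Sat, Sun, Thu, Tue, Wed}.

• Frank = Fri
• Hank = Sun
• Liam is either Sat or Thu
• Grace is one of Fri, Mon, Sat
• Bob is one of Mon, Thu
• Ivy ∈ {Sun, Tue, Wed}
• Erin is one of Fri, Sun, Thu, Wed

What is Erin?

Wed

Hank must be Sun (only option left). Eliminate Sun elsewhere: Erin, Ivy.
That leaves Frank = Fri. Eliminate Fri elsewhere: Erin, Grace.
The 5 still-open variables together cover exactly {Mon, Sat, Thu, Tue, Wed} — 5 values for 5 variables — and Tue appears only in Ivy's list, so Ivy = Tue.
The 4 still-open variables draw from only 4 values {Mon, Sat, Thu, Wed}, so each is used; only Erin can be Wed, hence Erin = Wed.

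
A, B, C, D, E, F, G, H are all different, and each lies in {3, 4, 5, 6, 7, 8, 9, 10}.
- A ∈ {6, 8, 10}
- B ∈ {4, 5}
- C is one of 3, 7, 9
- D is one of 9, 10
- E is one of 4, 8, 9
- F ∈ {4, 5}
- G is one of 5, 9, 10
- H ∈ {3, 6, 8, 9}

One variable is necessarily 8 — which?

Among the 8 variables, 7 fits only C (and all 8 values in {3, 4, 5, 6, 7, 8, 9, 10} must be used), so C = 7.
The 7 still-open variables draw from only 7 values {3, 4, 5, 6, 8, 9, 10}, so each is used; only H can be 3, hence H = 3.
The 6 still-open variables together cover exactly {4, 5, 6, 8, 9, 10} — 6 values for 6 variables — and 6 appears only in A's list, so A = 6.
The 5 still-open variables draw from only 5 values {4, 5, 8, 9, 10}, so each is used; only E can be 8, hence E = 8.

E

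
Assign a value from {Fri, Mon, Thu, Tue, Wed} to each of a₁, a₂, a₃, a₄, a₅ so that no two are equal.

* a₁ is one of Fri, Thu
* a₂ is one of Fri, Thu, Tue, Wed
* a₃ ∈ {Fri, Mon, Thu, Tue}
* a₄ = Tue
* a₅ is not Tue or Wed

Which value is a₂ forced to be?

a₄ must be Tue (only option left). Eliminate Tue elsewhere: a₂, a₃.
Among the 4 still-open variables, Wed fits only a₂ (and all 4 values in {Fri, Mon, Thu, Wed} must be used), so a₂ = Wed.

Wed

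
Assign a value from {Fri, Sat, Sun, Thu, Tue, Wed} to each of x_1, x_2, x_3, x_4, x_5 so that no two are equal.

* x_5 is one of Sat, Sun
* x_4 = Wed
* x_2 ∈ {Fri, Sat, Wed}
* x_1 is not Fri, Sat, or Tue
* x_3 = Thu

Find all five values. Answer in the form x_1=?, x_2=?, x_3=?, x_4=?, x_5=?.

x_1=Sun, x_2=Fri, x_3=Thu, x_4=Wed, x_5=Sat

x_3 must be Thu (only option left). Remove Thu from x_1.
That leaves x_4 = Wed. Eliminate Wed elsewhere: x_1, x_2.
x_1's domain is down to {Sun}, so x_1 = Sun. So x_5 can't be Sun.
x_5's domain is down to {Sat}, so x_5 = Sat. Strike Sat from x_2.
That leaves x_2 = Fri.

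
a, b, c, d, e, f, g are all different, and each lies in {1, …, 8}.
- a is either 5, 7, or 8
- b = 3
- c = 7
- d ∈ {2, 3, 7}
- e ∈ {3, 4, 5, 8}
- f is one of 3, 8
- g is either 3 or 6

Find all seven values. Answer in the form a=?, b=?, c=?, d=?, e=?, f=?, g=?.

b's domain is down to {3}, so b = 3. So d, e, f, g can't be 3.
c's domain is down to {7}, so c = 7. Strike 7 from a, d.
d's domain is down to {2}, so d = 2.
f's domain is down to {8}, so f = 8. Strike 8 from a, e.
g must be 6 (only option left).
That leaves a = 5. Strike 5 from e.
e's domain is down to {4}, so e = 4.

a=5, b=3, c=7, d=2, e=4, f=8, g=6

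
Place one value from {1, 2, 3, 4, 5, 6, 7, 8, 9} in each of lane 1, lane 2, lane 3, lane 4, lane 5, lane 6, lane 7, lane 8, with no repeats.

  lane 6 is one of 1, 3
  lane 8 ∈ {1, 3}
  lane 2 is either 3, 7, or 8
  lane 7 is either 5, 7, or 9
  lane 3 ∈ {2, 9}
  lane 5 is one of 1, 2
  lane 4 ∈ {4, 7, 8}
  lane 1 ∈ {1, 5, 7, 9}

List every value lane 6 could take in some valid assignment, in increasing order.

1, 3

The 8 variables together cover exactly {1, 2, 3, 4, 5, 7, 8, 9} — 8 values for 8 variables — and 4 appears only in lane 4's list, so lane 4 = 4.
The 7 still-open variables together cover exactly {1, 2, 3, 5, 7, 8, 9} — 7 values for 7 variables — and 8 appears only in lane 2's list, so lane 2 = 8.
lane 6 and lane 8 share exactly the 2 values {1, 3}; by pigeonhole those values go to them, so strike 1, 3 from lane 1, lane 5.
lane 5 must be 2 (only option left). Remove 2 from lane 3.
lane 3's domain is down to {9}, so lane 3 = 9. Strike 9 from lane 1, lane 7.
No further eliminations apply; lane 6 can still be any of 1, 3.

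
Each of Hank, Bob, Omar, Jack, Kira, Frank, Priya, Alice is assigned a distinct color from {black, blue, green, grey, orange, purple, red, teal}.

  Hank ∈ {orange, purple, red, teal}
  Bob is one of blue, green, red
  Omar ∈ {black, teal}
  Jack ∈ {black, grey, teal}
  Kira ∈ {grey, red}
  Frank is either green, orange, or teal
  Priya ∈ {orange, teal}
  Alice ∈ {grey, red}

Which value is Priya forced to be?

orange

The 8 variables together cover exactly {black, blue, green, grey, orange, purple, red, teal} — 8 values for 8 variables — and blue appears only in Bob's list, so Bob = blue.
Among the 7 still-open variables, green fits only Frank (and all 7 values in {black, green, grey, orange, purple, red, teal} must be used), so Frank = green.
The 6 still-open variables draw from only 6 values {black, grey, orange, purple, red, teal}, so each is used; only Hank can be purple, hence Hank = purple.
Among the 5 still-open variables, orange fits only Priya (and all 5 values in {black, grey, orange, red, teal} must be used), so Priya = orange.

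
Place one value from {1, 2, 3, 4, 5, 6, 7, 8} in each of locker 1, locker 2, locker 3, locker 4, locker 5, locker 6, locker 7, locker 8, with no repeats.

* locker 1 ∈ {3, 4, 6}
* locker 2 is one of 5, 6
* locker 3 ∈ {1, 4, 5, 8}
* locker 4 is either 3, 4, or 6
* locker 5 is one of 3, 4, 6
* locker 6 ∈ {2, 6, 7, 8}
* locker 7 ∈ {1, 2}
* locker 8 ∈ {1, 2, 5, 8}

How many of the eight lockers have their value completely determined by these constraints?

The 8 variables together cover exactly {1, 2, 3, 4, 5, 6, 7, 8} — 8 values for 8 variables — and 7 appears only in locker 6's list, so locker 6 = 7.
locker 1, locker 4, locker 5 between them cover only {3, 4, 6} — a naked triple. Remove those values from locker 2, locker 3.
locker 2 has just one choice, so locker 2 = 5. So locker 3, locker 8 can't be 5.
Determined: locker 2=5, locker 6=7. The other lockers each still have more than one consistent value. That makes 2.

2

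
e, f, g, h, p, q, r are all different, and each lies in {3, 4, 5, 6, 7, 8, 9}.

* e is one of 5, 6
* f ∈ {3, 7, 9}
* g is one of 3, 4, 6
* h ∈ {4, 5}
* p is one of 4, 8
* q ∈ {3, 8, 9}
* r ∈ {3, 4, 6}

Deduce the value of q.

The 7 variables together cover exactly {3, 4, 5, 6, 7, 8, 9} — 7 values for 7 variables — and 7 appears only in f's list, so f = 7.
The 6 still-open variables together cover exactly {3, 4, 5, 6, 8, 9} — 6 values for 6 variables — and 9 appears only in q's list, so q = 9.

9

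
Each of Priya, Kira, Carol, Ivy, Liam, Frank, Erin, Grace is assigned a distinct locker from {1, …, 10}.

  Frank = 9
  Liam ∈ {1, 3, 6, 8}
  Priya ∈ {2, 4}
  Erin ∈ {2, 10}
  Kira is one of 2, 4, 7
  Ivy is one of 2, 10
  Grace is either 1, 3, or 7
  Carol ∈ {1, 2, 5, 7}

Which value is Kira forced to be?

7

Frank has just one choice, so Frank = 9.
Ivy and Erin between them cover only {2, 10} — a naked pair. Remove those values from Priya, Kira, Carol.
Priya has just one choice, so Priya = 4. Strike 4 from Kira.
So Kira = 7.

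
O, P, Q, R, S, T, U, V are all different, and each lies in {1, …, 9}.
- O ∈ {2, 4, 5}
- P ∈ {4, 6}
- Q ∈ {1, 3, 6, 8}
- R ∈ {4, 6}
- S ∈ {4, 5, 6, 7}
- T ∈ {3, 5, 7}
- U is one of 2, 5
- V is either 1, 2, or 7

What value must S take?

7

Among the 8 variables, 8 fits only Q (and all 8 values in {1, 2, 3, 4, 5, 6, 7, 8} must be used), so Q = 8.
Among the 7 still-open variables, 1 fits only V (and all 7 values in {1, 2, 3, 4, 5, 6, 7} must be used), so V = 1.
The 6 still-open variables draw from only 6 values {2, 3, 4, 5, 6, 7}, so each is used; only T can be 3, hence T = 3.
The 5 still-open variables together cover exactly {2, 4, 5, 6, 7} — 5 values for 5 variables — and 7 appears only in S's list, so S = 7.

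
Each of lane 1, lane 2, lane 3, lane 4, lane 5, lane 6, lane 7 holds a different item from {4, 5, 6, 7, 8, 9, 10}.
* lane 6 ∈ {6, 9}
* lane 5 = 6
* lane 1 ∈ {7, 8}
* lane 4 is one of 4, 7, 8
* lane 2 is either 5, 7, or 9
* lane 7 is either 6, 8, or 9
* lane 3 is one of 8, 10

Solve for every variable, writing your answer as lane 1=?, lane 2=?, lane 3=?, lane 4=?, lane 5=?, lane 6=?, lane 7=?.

lane 1=7, lane 2=5, lane 3=10, lane 4=4, lane 5=6, lane 6=9, lane 7=8

lane 5's domain is down to {6}, so lane 5 = 6. Strike 6 from lane 6, lane 7.
That leaves lane 6 = 9. Eliminate 9 elsewhere: lane 2, lane 7.
That leaves lane 7 = 8. Eliminate 8 elsewhere: lane 1, lane 3, lane 4.
lane 1 must be 7 (only option left). So lane 2, lane 4 can't be 7.
That leaves lane 2 = 5.
lane 3 must be 10 (only option left).
lane 4 has just one choice, so lane 4 = 4.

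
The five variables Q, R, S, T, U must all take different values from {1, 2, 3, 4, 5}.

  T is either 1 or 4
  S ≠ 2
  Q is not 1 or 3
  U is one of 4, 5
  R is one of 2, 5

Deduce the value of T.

1

The 5 variables draw from only 5 values {1, 2, 3, 4, 5}, so each is used; only S can be 3, hence S = 3.
Among the 4 still-open variables, 1 fits only T (and all 4 values in {1, 2, 4, 5} must be used), so T = 1.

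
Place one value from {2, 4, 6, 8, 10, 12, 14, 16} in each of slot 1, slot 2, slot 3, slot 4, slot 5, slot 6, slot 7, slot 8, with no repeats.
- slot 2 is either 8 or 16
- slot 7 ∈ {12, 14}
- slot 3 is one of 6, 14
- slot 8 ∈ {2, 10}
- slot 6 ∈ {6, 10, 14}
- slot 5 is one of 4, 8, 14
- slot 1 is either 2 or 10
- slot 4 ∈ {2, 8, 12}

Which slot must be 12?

slot 7

The 8 variables together cover exactly {2, 4, 6, 8, 10, 12, 14, 16} — 8 values for 8 variables — and 4 appears only in slot 5's list, so slot 5 = 4.
The 7 still-open variables together cover exactly {2, 6, 8, 10, 12, 14, 16} — 7 values for 7 variables — and 16 appears only in slot 2's list, so slot 2 = 16.
The 6 still-open variables draw from only 6 values {2, 6, 8, 10, 12, 14}, so each is used; only slot 4 can be 8, hence slot 4 = 8.
Among the 5 still-open variables, 12 fits only slot 7 (and all 5 values in {2, 6, 10, 12, 14} must be used), so slot 7 = 12.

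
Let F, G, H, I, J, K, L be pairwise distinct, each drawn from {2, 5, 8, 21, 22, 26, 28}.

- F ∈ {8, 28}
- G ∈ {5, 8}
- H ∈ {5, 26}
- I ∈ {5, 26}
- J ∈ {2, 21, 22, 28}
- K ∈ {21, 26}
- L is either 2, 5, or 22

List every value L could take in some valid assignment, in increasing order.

2, 22

H and I between them cover only {5, 26} — a naked pair. Remove those values from G, K, L.
G's domain is down to {8}, so G = 8. So F can't be 8.
K's domain is down to {21}, so K = 21. So J can't be 21.
F has just one choice, so F = 28. Eliminate 28 elsewhere: J.
No further eliminations apply; L can still be any of 2, 22.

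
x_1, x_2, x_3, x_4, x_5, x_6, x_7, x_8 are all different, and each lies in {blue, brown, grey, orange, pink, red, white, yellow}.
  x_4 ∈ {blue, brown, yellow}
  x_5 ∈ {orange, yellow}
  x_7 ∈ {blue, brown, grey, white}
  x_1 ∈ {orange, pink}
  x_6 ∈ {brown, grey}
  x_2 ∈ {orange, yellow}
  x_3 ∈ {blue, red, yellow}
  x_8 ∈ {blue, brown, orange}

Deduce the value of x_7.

white

The 8 variables draw from only 8 values {blue, brown, grey, orange, pink, red, white, yellow}, so each is used; only x_1 can be pink, hence x_1 = pink.
The 7 still-open variables together cover exactly {blue, brown, grey, orange, red, white, yellow} — 7 values for 7 variables — and red appears only in x_3's list, so x_3 = red.
Among the 6 still-open variables, white fits only x_7 (and all 6 values in {blue, brown, grey, orange, white, yellow} must be used), so x_7 = white.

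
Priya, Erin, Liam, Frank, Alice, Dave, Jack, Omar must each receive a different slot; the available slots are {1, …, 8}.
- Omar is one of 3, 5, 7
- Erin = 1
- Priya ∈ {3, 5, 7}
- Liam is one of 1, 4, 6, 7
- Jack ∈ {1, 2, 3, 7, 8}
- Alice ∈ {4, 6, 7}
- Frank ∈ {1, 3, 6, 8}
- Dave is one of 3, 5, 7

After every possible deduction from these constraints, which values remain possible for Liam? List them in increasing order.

Erin's domain is down to {1}, so Erin = 1. So Liam, Frank, Jack can't be 1.
The 7 still-open variables together cover exactly {2, 3, 4, 5, 6, 7, 8} — 7 values for 7 variables — and 2 appears only in Jack's list, so Jack = 2.
The 6 still-open variables together cover exactly {3, 4, 5, 6, 7, 8} — 6 values for 6 variables — and 8 appears only in Frank's list, so Frank = 8.
The 3 variables Priya, Dave, Omar are confined to {3, 5, 7}, which locks those values in; drop them from Liam, Alice.
No further eliminations apply; Liam can still be any of 4, 6.

4, 6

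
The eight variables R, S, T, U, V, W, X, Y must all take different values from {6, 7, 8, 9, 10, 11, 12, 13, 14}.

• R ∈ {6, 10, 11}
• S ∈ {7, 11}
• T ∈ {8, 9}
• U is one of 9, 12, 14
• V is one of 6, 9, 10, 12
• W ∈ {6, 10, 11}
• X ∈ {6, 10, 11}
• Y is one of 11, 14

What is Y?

The 8 variables together cover exactly {6, 7, 8, 9, 10, 11, 12, 14} — 8 values for 8 variables — and 7 appears only in S's list, so S = 7.
The 7 still-open variables draw from only 7 values {6, 8, 9, 10, 11, 12, 14}, so each is used; only T can be 8, hence T = 8.
R, W, X between them cover only {6, 10, 11} — a naked triple. Remove those values from V, Y.
So Y = 14.

14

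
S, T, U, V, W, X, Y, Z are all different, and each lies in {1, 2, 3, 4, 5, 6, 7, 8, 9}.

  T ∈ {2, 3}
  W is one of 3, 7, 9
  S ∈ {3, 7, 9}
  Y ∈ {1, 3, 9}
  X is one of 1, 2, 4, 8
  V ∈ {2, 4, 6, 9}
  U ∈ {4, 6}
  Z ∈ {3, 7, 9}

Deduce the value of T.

Among the 8 variables, 8 fits only X (and all 8 values in {1, 2, 3, 4, 6, 7, 8, 9} must be used), so X = 8.
Among the 7 still-open variables, 1 fits only Y (and all 7 values in {1, 2, 3, 4, 6, 7, 9} must be used), so Y = 1.
S, W, Z share exactly the 3 values {3, 7, 9}; by pigeonhole those values go to them, so strike 3, 7, 9 from T, V.
So T = 2.

2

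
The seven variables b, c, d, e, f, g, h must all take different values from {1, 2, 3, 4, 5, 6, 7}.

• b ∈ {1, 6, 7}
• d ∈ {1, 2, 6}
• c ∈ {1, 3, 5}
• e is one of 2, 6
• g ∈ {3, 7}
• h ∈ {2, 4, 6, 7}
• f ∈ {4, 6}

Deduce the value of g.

The 7 variables together cover exactly {1, 2, 3, 4, 5, 6, 7} — 7 values for 7 variables — and 5 appears only in c's list, so c = 5.
Among the 6 still-open variables, 3 fits only g (and all 6 values in {1, 2, 3, 4, 6, 7} must be used), so g = 3.

3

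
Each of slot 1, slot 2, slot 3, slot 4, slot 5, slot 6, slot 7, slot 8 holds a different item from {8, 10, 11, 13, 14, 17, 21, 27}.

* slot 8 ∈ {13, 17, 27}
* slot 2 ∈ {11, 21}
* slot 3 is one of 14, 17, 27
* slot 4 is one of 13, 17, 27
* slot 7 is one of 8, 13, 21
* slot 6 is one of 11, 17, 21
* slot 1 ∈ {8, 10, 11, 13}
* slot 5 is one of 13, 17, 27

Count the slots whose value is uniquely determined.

The 8 variables draw from only 8 values {8, 10, 11, 13, 14, 17, 21, 27}, so each is used; only slot 1 can be 10, hence slot 1 = 10.
The 7 still-open variables together cover exactly {8, 11, 13, 14, 17, 21, 27} — 7 values for 7 variables — and 8 appears only in slot 7's list, so slot 7 = 8.
The 6 still-open variables draw from only 6 values {11, 13, 14, 17, 21, 27}, so each is used; only slot 3 can be 14, hence slot 3 = 14.
The 3 variables slot 4, slot 5, slot 8 are confined to {13, 17, 27}, which locks those values in; drop them from slot 6.
Determined: slot 1=10, slot 3=14, slot 7=8. The other slots each still have more than one consistent value. That makes 3.

3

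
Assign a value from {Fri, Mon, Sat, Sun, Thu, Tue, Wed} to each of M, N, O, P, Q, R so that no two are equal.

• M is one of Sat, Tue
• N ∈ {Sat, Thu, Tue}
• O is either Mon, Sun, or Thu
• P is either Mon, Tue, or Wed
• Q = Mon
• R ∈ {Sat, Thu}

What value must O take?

Q has just one choice, so Q = Mon. Eliminate Mon elsewhere: O, P.
The 5 still-open variables together cover exactly {Sat, Sun, Thu, Tue, Wed} — 5 values for 5 variables — and Sun appears only in O's list, so O = Sun.

Sun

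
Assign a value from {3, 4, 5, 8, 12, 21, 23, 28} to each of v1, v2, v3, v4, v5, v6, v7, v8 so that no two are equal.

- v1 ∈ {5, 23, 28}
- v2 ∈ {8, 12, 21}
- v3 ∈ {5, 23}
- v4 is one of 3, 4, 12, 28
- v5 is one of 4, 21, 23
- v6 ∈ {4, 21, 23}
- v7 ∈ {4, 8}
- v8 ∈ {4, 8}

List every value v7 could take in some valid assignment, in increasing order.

The 8 variables together cover exactly {3, 4, 5, 8, 12, 21, 23, 28} — 8 values for 8 variables — and 3 appears only in v4's list, so v4 = 3.
Among the 7 still-open variables, 12 fits only v2 (and all 7 values in {4, 5, 8, 12, 21, 23, 28} must be used), so v2 = 12.
The 6 still-open variables draw from only 6 values {4, 5, 8, 21, 23, 28}, so each is used; only v1 can be 28, hence v1 = 28.
The 5 still-open variables together cover exactly {4, 5, 8, 21, 23} — 5 values for 5 variables — and 5 appears only in v3's list, so v3 = 5.
v7 and v8 between them cover only {4, 8} — a naked pair. Remove those values from v5, v6.
No further eliminations apply; v7 can still be any of 4, 8.

4, 8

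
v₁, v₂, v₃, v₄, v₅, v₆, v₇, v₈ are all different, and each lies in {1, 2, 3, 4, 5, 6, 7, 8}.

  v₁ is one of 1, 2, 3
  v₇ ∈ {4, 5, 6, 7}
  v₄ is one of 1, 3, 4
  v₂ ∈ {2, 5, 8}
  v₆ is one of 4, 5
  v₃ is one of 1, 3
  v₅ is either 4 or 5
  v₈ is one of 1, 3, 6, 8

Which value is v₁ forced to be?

2

The 8 variables draw from only 8 values {1, 2, 3, 4, 5, 6, 7, 8}, so each is used; only v₇ can be 7, hence v₇ = 7.
The 7 still-open variables together cover exactly {1, 2, 3, 4, 5, 6, 8} — 7 values for 7 variables — and 6 appears only in v₈'s list, so v₈ = 6.
Among the 6 still-open variables, 8 fits only v₂ (and all 6 values in {1, 2, 3, 4, 5, 8} must be used), so v₂ = 8.
The 5 still-open variables together cover exactly {1, 2, 3, 4, 5} — 5 values for 5 variables — and 2 appears only in v₁'s list, so v₁ = 2.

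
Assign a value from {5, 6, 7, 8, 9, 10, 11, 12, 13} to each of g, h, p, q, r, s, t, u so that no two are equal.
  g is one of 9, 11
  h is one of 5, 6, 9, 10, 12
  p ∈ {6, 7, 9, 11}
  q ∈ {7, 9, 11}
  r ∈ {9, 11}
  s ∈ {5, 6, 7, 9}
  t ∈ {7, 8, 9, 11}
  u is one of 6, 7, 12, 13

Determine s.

5

g and r share exactly the 2 values {9, 11}; by pigeonhole those values go to them, so strike 9, 11 from h, p, q, s, t.
q must be 7 (only option left). So p, s, t, u can't be 7.
t must be 8 (only option left).
p's domain is down to {6}, so p = 6. So h, s, u can't be 6.
So s = 5.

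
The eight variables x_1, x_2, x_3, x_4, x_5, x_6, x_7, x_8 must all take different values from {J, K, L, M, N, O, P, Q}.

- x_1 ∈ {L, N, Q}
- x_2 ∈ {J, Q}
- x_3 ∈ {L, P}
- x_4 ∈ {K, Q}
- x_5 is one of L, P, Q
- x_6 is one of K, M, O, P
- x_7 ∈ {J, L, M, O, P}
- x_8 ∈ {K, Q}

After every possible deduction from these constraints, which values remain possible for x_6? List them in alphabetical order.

The 8 variables draw from only 8 values {J, K, L, M, N, O, P, Q}, so each is used; only x_1 can be N, hence x_1 = N.
The 2 variables x_4 and x_8 are confined to {K, Q}, which locks those values in; drop them from x_2, x_5, x_6.
x_2's domain is down to {J}, so x_2 = J. So x_7 can't be J.
The 2 variables x_3 and x_5 are confined to {L, P}, which locks those values in; drop them from x_6, x_7.
No further eliminations apply; x_6 can still be any of M, O.

M, O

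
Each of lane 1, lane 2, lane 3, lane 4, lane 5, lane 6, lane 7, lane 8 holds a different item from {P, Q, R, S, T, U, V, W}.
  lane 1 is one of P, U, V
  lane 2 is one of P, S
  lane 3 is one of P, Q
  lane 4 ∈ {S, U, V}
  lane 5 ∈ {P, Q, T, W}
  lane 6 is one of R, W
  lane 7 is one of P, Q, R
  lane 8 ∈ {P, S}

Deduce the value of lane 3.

Q

The 8 variables draw from only 8 values {P, Q, R, S, T, U, V, W}, so each is used; only lane 5 can be T, hence lane 5 = T.
The 7 still-open variables together cover exactly {P, Q, R, S, U, V, W} — 7 values for 7 variables — and W appears only in lane 6's list, so lane 6 = W.
The 6 still-open variables draw from only 6 values {P, Q, R, S, U, V}, so each is used; only lane 7 can be R, hence lane 7 = R.
The 5 still-open variables draw from only 5 values {P, Q, S, U, V}, so each is used; only lane 3 can be Q, hence lane 3 = Q.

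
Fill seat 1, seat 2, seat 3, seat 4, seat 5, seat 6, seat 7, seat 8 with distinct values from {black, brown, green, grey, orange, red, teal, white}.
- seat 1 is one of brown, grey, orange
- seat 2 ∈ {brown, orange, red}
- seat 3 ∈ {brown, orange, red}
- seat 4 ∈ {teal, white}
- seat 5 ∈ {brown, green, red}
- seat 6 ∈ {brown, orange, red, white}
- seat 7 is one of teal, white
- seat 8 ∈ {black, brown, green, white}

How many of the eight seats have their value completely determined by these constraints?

The 8 variables draw from only 8 values {black, brown, green, grey, orange, red, teal, white}, so each is used; only seat 8 can be black, hence seat 8 = black.
The 7 still-open variables draw from only 7 values {brown, green, grey, orange, red, teal, white}, so each is used; only seat 5 can be green, hence seat 5 = green.
Among the 6 still-open variables, grey fits only seat 1 (and all 6 values in {brown, grey, orange, red, teal, white} must be used), so seat 1 = grey.
The 2 variables seat 4 and seat 7 are confined to {teal, white}, which locks those values in; drop them from seat 6.
Determined: seat 1=grey, seat 5=green, seat 8=black. The other seats each still have more than one consistent value. That makes 3.

3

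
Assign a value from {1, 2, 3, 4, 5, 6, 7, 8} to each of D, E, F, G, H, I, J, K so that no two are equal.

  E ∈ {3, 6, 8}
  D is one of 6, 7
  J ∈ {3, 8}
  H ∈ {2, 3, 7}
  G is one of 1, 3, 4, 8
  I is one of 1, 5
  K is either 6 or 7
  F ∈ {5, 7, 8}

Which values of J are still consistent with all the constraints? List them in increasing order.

Among the 8 variables, 2 fits only H (and all 8 values in {1, 2, 3, 4, 5, 6, 7, 8} must be used), so H = 2.
Among the 7 still-open variables, 4 fits only G (and all 7 values in {1, 3, 4, 5, 6, 7, 8} must be used), so G = 4.
The 6 still-open variables draw from only 6 values {1, 3, 5, 6, 7, 8}, so each is used; only I can be 1, hence I = 1.
The 5 still-open variables draw from only 5 values {3, 5, 6, 7, 8}, so each is used; only F can be 5, hence F = 5.
The 2 variables D and K are confined to {6, 7}, which locks those values in; drop them from E.
No further eliminations apply; J can still be any of 3, 8.

3, 8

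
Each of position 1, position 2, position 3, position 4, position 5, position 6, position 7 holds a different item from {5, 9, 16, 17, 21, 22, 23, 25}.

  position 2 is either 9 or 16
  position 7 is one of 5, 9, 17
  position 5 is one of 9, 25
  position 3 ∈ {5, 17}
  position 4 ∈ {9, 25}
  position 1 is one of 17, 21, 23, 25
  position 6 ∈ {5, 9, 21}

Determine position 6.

21

The 7 variables together cover exactly {5, 9, 16, 17, 21, 23, 25} — 7 values for 7 variables — and 16 appears only in position 2's list, so position 2 = 16.
The 6 still-open variables together cover exactly {5, 9, 17, 21, 23, 25} — 6 values for 6 variables — and 23 appears only in position 1's list, so position 1 = 23.
Among the 5 still-open variables, 21 fits only position 6 (and all 5 values in {5, 9, 17, 21, 25} must be used), so position 6 = 21.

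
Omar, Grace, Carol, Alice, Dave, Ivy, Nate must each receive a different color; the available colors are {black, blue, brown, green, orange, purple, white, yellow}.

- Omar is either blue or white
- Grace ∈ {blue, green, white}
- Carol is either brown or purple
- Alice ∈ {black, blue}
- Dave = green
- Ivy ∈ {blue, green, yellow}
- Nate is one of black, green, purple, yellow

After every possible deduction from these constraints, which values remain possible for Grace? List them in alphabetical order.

blue, white

Dave's domain is down to {green}, so Dave = green. Remove green from Grace, Ivy, Nate.
The 6 still-open variables together cover exactly {black, blue, brown, purple, white, yellow} — 6 values for 6 variables — and brown appears only in Carol's list, so Carol = brown.
The 5 still-open variables draw from only 5 values {black, blue, purple, white, yellow}, so each is used; only Nate can be purple, hence Nate = purple.
The 4 still-open variables draw from only 4 values {black, blue, white, yellow}, so each is used; only Alice can be black, hence Alice = black.
The 3 still-open variables together cover exactly {blue, white, yellow} — 3 values for 3 variables — and yellow appears only in Ivy's list, so Ivy = yellow.
No further eliminations apply; Grace can still be any of blue, white.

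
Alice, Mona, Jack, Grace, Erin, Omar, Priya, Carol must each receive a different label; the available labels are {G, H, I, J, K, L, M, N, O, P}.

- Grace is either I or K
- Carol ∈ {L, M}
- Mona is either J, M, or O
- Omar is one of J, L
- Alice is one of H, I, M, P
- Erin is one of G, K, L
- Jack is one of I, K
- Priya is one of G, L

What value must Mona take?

Jack and Grace share exactly the 2 values {I, K}; by pigeonhole those values go to them, so strike I, K from Alice, Erin.
Erin and Priya share exactly the 2 values {G, L}; by pigeonhole those values go to them, so strike G, L from Omar, Carol.
That leaves Omar = J. Eliminate J elsewhere: Mona.
That leaves Carol = M. Strike M from Alice, Mona.
So Mona = O.

O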